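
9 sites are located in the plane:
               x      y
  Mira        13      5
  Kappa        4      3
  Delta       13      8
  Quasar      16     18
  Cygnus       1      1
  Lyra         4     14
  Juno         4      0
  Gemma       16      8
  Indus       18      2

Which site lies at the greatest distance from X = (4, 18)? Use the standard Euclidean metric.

Indus

Compare squared distances (the ordering matches that of the actual distances):
d²(X, Mira) = 81 + 169 = 250
d²(X, Kappa) = 0 + 225 = 225
d²(X, Delta) = 81 + 100 = 181
d²(X, Quasar) = 144 + 0 = 144
d²(X, Cygnus) = 9 + 289 = 298
d²(X, Lyra) = 0 + 16 = 16
d²(X, Juno) = 0 + 324 = 324
d²(X, Gemma) = 144 + 100 = 244
d²(X, Indus) = 196 + 256 = 452
The largest is to Indus.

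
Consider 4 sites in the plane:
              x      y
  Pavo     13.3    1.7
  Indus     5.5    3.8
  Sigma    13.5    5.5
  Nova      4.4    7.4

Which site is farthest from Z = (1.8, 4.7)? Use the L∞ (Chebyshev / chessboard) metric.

d(Z, Pavo) = max(11.5, 3) = 11.5
d(Z, Indus) = max(3.7, 0.9) = 3.7
d(Z, Sigma) = max(11.7, 0.8) = 11.7
d(Z, Nova) = max(2.6, 2.7) = 2.7
The largest is to Sigma.

Sigma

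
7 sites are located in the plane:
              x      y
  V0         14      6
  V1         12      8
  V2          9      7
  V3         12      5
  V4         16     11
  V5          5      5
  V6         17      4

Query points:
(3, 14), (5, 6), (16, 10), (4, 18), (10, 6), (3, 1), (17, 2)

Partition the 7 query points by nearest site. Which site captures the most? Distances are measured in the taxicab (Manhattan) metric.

(3, 14) — d to each: V0:19, V1:15, V2:13, V3:18, V4:16, V5:11, V6:24 → nearest is V5
(5, 6) — d to each: V0:9, V1:9, V2:5, V3:8, V4:16, V5:1, V6:14 → nearest is V5
(16, 10) — d to each: V0:6, V1:6, V2:10, V3:9, V4:1, V5:16, V6:7 → nearest is V4
(4, 18) — d to each: V0:22, V1:18, V2:16, V3:21, V4:19, V5:14, V6:27 → nearest is V5
(10, 6) — d to each: V0:4, V1:4, V2:2, V3:3, V4:11, V5:6, V6:9 → nearest is V2
(3, 1) — d to each: V0:16, V1:16, V2:12, V3:13, V4:23, V5:6, V6:17 → nearest is V5
(17, 2) — d to each: V0:7, V1:11, V2:13, V3:8, V4:10, V5:15, V6:2 → nearest is V6
Tally — V2:1, V4:1, V5:4, V6:1. V5 captures the most (4).

V5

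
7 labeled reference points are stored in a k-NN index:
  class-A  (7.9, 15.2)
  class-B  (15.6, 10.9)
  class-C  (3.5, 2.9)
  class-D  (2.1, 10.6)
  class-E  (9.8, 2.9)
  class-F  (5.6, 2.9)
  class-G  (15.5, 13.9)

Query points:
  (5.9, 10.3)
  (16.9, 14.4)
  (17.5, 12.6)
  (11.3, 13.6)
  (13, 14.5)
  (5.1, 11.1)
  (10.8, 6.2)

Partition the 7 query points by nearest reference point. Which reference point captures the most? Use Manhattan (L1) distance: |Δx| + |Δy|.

(5.9, 10.3) — d to each: class-A:6.9, class-B:10.3, class-C:9.8, class-D:4.1, class-E:11.3, class-F:7.7, class-G:13.2 → nearest is class-D
(16.9, 14.4) — d to each: class-A:9.8, class-B:4.8, class-C:24.9, class-D:18.6, class-E:18.6, class-F:22.8, class-G:1.9 → nearest is class-G
(17.5, 12.6) — d to each: class-A:12.2, class-B:3.6, class-C:23.7, class-D:17.4, class-E:17.4, class-F:21.6, class-G:3.3 → nearest is class-G
(11.3, 13.6) — d to each: class-A:5, class-B:7, class-C:18.5, class-D:12.2, class-E:12.2, class-F:16.4, class-G:4.5 → nearest is class-G
(13, 14.5) — d to each: class-A:5.8, class-B:6.2, class-C:21.1, class-D:14.8, class-E:14.8, class-F:19, class-G:3.1 → nearest is class-G
(5.1, 11.1) — d to each: class-A:6.9, class-B:10.7, class-C:9.8, class-D:3.5, class-E:12.9, class-F:8.7, class-G:13.2 → nearest is class-D
(10.8, 6.2) — d to each: class-A:11.9, class-B:9.5, class-C:10.6, class-D:13.1, class-E:4.3, class-F:8.5, class-G:12.4 → nearest is class-E
Tally — class-D:2, class-E:1, class-G:4. class-G captures the most (4).

class-G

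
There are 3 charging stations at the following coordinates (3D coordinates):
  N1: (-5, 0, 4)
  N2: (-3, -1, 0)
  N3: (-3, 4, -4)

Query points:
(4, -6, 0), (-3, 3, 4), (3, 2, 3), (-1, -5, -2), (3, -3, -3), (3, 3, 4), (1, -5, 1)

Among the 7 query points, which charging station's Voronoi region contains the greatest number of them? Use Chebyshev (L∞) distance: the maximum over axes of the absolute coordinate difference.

N2

(4, -6, 0) — d to each: N1:9, N2:7, N3:10 → nearest is N2
(-3, 3, 4) — d to each: N1:3, N2:4, N3:8 → nearest is N1
(3, 2, 3) — d to each: N1:8, N2:6, N3:7 → nearest is N2
(-1, -5, -2) — d to each: N1:6, N2:4, N3:9 → nearest is N2
(3, -3, -3) — d to each: N1:8, N2:6, N3:7 → nearest is N2
(3, 3, 4) — d to each: N1:8, N2:6, N3:8 → nearest is N2
(1, -5, 1) — d to each: N1:6, N2:4, N3:9 → nearest is N2
Tally — N1:1, N2:6. N2 captures the most (6).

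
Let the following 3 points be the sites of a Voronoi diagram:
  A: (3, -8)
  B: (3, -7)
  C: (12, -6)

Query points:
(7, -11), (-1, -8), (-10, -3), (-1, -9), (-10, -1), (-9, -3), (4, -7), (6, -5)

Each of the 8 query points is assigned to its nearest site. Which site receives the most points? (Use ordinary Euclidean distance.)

(7, -11) — d² to each: A:25, B:32, C:50 → nearest is A
(-1, -8) — d² to each: A:16, B:17, C:173 → nearest is A
(-10, -3) — d² to each: A:194, B:185, C:493 → nearest is B
(-1, -9) — d² to each: A:17, B:20, C:178 → nearest is A
(-10, -1) — d² to each: A:218, B:205, C:509 → nearest is B
(-9, -3) — d² to each: A:169, B:160, C:450 → nearest is B
(4, -7) — d² to each: A:2, B:1, C:65 → nearest is B
(6, -5) — d² to each: A:18, B:13, C:37 → nearest is B
Tally — A:3, B:5. B captures the most (5).

B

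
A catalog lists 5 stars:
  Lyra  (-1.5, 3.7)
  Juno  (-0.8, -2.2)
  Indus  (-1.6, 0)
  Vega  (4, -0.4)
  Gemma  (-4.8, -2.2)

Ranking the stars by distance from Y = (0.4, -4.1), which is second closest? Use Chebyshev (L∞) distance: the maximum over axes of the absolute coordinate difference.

Vega

d(Y, Lyra) = max(1.9, 7.8) = 7.8
d(Y, Juno) = max(1.2, 1.9) = 1.9
d(Y, Indus) = max(2, 4.1) = 4.1
d(Y, Vega) = max(3.6, 3.7) = 3.7
d(Y, Gemma) = max(5.2, 1.9) = 5.2
Sorted ascending: Juno, Vega, Indus, … — the second-nearest is Vega.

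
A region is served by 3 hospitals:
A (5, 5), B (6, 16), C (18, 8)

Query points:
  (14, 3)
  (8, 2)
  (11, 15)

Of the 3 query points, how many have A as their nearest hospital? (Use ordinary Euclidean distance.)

(14, 3) — d² to each: A:85, B:233, C:41 → nearest is C
(8, 2) — d² to each: A:18, B:200, C:136 → nearest is A
(11, 15) — d² to each: A:136, B:26, C:98 → nearest is B
1 of the 3 points has A as nearest.

1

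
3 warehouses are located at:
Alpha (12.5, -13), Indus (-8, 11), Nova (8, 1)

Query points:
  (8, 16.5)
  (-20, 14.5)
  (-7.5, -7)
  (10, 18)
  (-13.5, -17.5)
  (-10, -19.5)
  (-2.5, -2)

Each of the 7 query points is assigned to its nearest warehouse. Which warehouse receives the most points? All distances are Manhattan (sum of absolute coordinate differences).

Nova

(8, 16.5) — d to each: Alpha:34, Indus:21.5, Nova:15.5 → nearest is Nova
(-20, 14.5) — d to each: Alpha:60, Indus:15.5, Nova:41.5 → nearest is Indus
(-7.5, -7) — d to each: Alpha:26, Indus:18.5, Nova:23.5 → nearest is Indus
(10, 18) — d to each: Alpha:33.5, Indus:25, Nova:19 → nearest is Nova
(-13.5, -17.5) — d to each: Alpha:30.5, Indus:34, Nova:40 → nearest is Alpha
(-10, -19.5) — d to each: Alpha:29, Indus:32.5, Nova:38.5 → nearest is Alpha
(-2.5, -2) — d to each: Alpha:26, Indus:18.5, Nova:13.5 → nearest is Nova
Tally — Alpha:2, Indus:2, Nova:3. Nova captures the most (3).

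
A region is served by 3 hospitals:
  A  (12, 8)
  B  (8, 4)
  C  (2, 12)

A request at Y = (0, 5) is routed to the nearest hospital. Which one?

Since √ is increasing, it suffices to compare squared distances:
|YA|² = (0−12)² + (5−8)² = 144 + 9 = 153
|YB|² = (0−8)² + (5−4)² = 64 + 1 = 65
|YC|² = (0−2)² + (5−12)² = 4 + 49 = 53
Minimum is at C.

C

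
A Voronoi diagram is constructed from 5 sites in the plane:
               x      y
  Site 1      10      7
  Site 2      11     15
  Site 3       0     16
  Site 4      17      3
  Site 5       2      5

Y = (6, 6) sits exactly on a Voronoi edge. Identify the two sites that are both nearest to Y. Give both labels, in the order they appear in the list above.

Squared distances from Y to each site:
d²(Y, Site 1) = (6−10)² + (6−7)² = 16 + 1 = 17
d²(Y, Site 2) = (6−11)² + (6−15)² = 25 + 81 = 106
d²(Y, Site 3) = (6−0)² + (6−16)² = 36 + 100 = 136
d²(Y, Site 4) = (6−17)² + (6−3)² = 121 + 9 = 130
d²(Y, Site 5) = (6−2)² + (6−5)² = 16 + 1 = 17
Y is equidistant from Site 1 and Site 5 (both at squared distance 17), and every other site is strictly farther — so Y lies on the Site 1–Site 5 Voronoi edge.

Site 1 and Site 5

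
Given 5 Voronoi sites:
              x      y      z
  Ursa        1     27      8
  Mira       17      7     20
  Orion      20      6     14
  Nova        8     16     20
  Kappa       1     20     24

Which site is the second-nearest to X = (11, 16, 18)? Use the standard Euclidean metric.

Since √ is increasing, it suffices to compare squared distances:
d²(X, Ursa) = (11−1)² + (16−27)² + (18−8)² = 100 + 121 + 100 = 321
d²(X, Mira) = (11−17)² + (16−7)² + (18−20)² = 36 + 81 + 4 = 121
d²(X, Orion) = (11−20)² + (16−6)² + (18−14)² = 81 + 100 + 16 = 197
d²(X, Nova) = (11−8)² + (16−16)² + (18−20)² = 9 + 0 + 4 = 13
d²(X, Kappa) = (11−1)² + (16−20)² + (18−24)² = 100 + 16 + 36 = 152
Sorted ascending: Nova, Mira, Kappa, … — the second-nearest is Mira.

Mira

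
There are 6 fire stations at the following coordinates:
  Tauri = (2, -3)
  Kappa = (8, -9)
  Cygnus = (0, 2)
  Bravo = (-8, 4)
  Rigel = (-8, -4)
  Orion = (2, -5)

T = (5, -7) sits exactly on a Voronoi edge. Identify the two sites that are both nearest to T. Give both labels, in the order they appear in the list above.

Kappa and Orion

Squared distances from T to each site:
d²(T, Tauri) = (5−2)² + (-7−(-3))² = 9 + 16 = 25
d²(T, Kappa) = (5−8)² + (-7−(-9))² = 9 + 4 = 13
d²(T, Cygnus) = (5−0)² + (-7−2)² = 25 + 81 = 106
d²(T, Bravo) = (5−(-8))² + (-7−4)² = 169 + 121 = 290
d²(T, Rigel) = (5−(-8))² + (-7−(-4))² = 169 + 9 = 178
d²(T, Orion) = (5−2)² + (-7−(-5))² = 9 + 4 = 13
T is equidistant from Kappa and Orion (both at squared distance 13), and every other site is strictly farther — so T lies on the Kappa–Orion Voronoi edge.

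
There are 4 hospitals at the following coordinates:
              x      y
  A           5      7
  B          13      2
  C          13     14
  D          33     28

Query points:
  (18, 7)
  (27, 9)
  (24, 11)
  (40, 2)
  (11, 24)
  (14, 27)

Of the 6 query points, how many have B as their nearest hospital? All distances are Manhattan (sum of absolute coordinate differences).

2

(18, 7) — d to each: A:13, B:10, C:12, D:36 → nearest is B
(27, 9) — d to each: A:24, B:21, C:19, D:25 → nearest is C
(24, 11) — d to each: A:23, B:20, C:14, D:26 → nearest is C
(40, 2) — d to each: A:40, B:27, C:39, D:33 → nearest is B
(11, 24) — d to each: A:23, B:24, C:12, D:26 → nearest is C
(14, 27) — d to each: A:29, B:26, C:14, D:20 → nearest is C
2 of the 6 points have B as nearest.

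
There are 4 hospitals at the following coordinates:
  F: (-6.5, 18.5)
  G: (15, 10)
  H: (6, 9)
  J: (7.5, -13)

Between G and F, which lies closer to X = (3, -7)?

G

Compare squared distances:
|XG|² = (3−15)² + (-7−10)² = 144 + 289 = 433
|XF|² = (3−(-6.5))² + (-7−18.5)² = 90.25 + 650.25 = 740.5
433 < 740.5, so G is closer.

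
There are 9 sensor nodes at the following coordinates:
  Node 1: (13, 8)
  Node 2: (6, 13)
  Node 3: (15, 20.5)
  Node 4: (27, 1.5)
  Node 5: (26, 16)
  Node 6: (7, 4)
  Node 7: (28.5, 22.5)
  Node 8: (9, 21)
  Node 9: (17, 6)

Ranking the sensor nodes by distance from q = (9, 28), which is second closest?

Since √ is increasing, it suffices to compare squared distances:
d²(q, Node 1) = (9−13)² + (28−8)² = 16 + 400 = 416
d²(q, Node 2) = (9−6)² + (28−13)² = 9 + 225 = 234
d²(q, Node 3) = (9−15)² + (28−20.5)² = 36 + 56.25 = 92.25
d²(q, Node 4) = (9−27)² + (28−1.5)² = 324 + 702.25 = 1026.25
d²(q, Node 5) = (9−26)² + (28−16)² = 289 + 144 = 433
d²(q, Node 6) = (9−7)² + (28−4)² = 4 + 576 = 580
d²(q, Node 7) = (9−28.5)² + (28−22.5)² = 380.25 + 30.25 = 410.5
d²(q, Node 8) = (9−9)² + (28−21)² = 0 + 49 = 49
d²(q, Node 9) = (9−17)² + (28−6)² = 64 + 484 = 548
Sorted ascending: Node 8, Node 3, Node 2, … — the second-nearest is Node 3.

Node 3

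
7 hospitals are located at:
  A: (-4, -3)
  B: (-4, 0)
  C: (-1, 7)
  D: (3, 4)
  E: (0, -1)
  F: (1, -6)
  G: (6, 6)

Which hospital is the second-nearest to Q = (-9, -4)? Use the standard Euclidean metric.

Since √ is increasing, it suffices to compare squared distances:
|QA|² = 25 + 1 = 26
|QB|² = 25 + 16 = 41
|QC|² = 64 + 121 = 185
|QD|² = 144 + 64 = 208
|QE|² = 81 + 9 = 90
|QF|² = 100 + 4 = 104
|QG|² = 225 + 100 = 325
Sorted ascending: A, B, E, … — the second-nearest is B.

B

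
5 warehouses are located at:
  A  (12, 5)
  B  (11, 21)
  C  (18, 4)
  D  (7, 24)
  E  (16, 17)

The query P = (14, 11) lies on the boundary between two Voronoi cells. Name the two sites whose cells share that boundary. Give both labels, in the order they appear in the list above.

A and E

Squared distances from P to each site:
|PA|² = (14−12)² + (11−5)² = 4 + 36 = 40
|PB|² = (14−11)² + (11−21)² = 9 + 100 = 109
|PC|² = (14−18)² + (11−4)² = 16 + 49 = 65
|PD|² = (14−7)² + (11−24)² = 49 + 169 = 218
|PE|² = (14−16)² + (11−17)² = 4 + 36 = 40
P is equidistant from A and E (both at squared distance 40), and every other site is strictly farther — so P lies on the A–E Voronoi edge.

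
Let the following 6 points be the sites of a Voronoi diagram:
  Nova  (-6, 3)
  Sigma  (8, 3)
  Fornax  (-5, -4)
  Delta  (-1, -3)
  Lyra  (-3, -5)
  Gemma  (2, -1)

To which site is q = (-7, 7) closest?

Nova

Squared Euclidean distances:
d²(q, Nova) = (-7−(-6))² + (7−3)² = 1 + 16 = 17
d²(q, Sigma) = (-7−8)² + (7−3)² = 225 + 16 = 241
d²(q, Fornax) = (-7−(-5))² + (7−(-4))² = 4 + 121 = 125
d²(q, Delta) = (-7−(-1))² + (7−(-3))² = 36 + 100 = 136
d²(q, Lyra) = (-7−(-3))² + (7−(-5))² = 16 + 144 = 160
d²(q, Gemma) = (-7−2)² + (7−(-1))² = 81 + 64 = 145
The smallest is to Nova, so q lies in the Voronoi region of Nova.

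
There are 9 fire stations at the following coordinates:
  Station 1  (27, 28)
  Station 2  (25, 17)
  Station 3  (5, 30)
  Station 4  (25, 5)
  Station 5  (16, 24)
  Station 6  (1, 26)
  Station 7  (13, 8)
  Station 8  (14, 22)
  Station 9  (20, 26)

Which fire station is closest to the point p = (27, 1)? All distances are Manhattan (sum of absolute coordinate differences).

d(p, Station 1) = 0 + 27 = 27
d(p, Station 2) = 2 + 16 = 18
d(p, Station 3) = 22 + 29 = 51
d(p, Station 4) = 2 + 4 = 6
d(p, Station 5) = 11 + 23 = 34
d(p, Station 6) = 26 + 25 = 51
d(p, Station 7) = 14 + 7 = 21
d(p, Station 8) = 13 + 21 = 34
d(p, Station 9) = 7 + 25 = 32
The smallest is to Station 4, so p lies in the Voronoi region of Station 4.

Station 4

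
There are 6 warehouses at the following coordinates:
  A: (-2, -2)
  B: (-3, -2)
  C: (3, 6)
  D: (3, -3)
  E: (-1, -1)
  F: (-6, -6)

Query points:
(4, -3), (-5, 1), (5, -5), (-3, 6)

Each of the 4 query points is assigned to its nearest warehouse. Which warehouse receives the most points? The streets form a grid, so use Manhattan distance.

D

(4, -3) — d to each: A:7, B:8, C:10, D:1, E:7, F:13 → nearest is D
(-5, 1) — d to each: A:6, B:5, C:13, D:12, E:6, F:8 → nearest is B
(5, -5) — d to each: A:10, B:11, C:13, D:4, E:10, F:12 → nearest is D
(-3, 6) — d to each: A:9, B:8, C:6, D:15, E:9, F:15 → nearest is C
Tally — B:1, C:1, D:2. D captures the most (2).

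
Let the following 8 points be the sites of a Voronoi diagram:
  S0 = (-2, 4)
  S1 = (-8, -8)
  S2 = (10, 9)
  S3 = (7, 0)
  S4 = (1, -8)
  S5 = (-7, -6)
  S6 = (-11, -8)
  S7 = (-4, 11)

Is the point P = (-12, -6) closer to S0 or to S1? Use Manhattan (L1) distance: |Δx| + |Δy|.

d(P,S0) = |-12−(-2)| + |-6−4| = 10 + 10 = 20
d(P,S1) = |-12−(-8)| + |-6−(-8)| = 4 + 2 = 6
20 > 6, so S1 is closer.

S1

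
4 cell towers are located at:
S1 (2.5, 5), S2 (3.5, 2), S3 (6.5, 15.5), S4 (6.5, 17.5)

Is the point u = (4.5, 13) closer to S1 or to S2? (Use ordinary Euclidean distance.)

S1

Compare squared distances:
|uS1|² = (4.5−2.5)² + (13−5)² = 4 + 64 = 68
|uS2|² = (4.5−3.5)² + (13−2)² = 1 + 121 = 122
68 < 122, so S1 is closer.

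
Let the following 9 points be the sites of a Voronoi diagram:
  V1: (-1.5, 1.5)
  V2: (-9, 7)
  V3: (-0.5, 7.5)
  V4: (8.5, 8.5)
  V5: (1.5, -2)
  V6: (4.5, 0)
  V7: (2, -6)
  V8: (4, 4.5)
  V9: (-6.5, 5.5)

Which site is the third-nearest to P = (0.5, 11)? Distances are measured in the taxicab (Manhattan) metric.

d(P,V1) = |0.5−(-1.5)| + |11−1.5| = 2 + 9.5 = 11.5
d(P,V2) = |0.5−(-9)| + |11−7| = 9.5 + 4 = 13.5
d(P,V3) = |0.5−(-0.5)| + |11−7.5| = 1 + 3.5 = 4.5
d(P,V4) = |0.5−8.5| + |11−8.5| = 8 + 2.5 = 10.5
d(P,V5) = |0.5−1.5| + |11−(-2)| = 1 + 13 = 14
d(P,V6) = |0.5−4.5| + |11−0| = 4 + 11 = 15
d(P,V7) = |0.5−2| + |11−(-6)| = 1.5 + 17 = 18.5
d(P,V8) = |0.5−4| + |11−4.5| = 3.5 + 6.5 = 10
d(P,V9) = |0.5−(-6.5)| + |11−5.5| = 7 + 5.5 = 12.5
Sorted ascending: V3, V8, V4, V1, … — the third-nearest is V4.

V4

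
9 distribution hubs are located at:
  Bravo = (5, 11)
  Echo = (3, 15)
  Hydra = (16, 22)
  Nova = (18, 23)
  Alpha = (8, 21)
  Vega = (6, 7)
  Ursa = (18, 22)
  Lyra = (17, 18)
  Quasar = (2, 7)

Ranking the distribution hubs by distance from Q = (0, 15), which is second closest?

Bravo

Since √ is increasing, it suffices to compare squared distances:
d²(Q, Bravo) = (0−5)² + (15−11)² = 25 + 16 = 41
d²(Q, Echo) = (0−3)² + (15−15)² = 9 + 0 = 9
d²(Q, Hydra) = (0−16)² + (15−22)² = 256 + 49 = 305
d²(Q, Nova) = (0−18)² + (15−23)² = 324 + 64 = 388
d²(Q, Alpha) = (0−8)² + (15−21)² = 64 + 36 = 100
d²(Q, Vega) = (0−6)² + (15−7)² = 36 + 64 = 100
d²(Q, Ursa) = (0−18)² + (15−22)² = 324 + 49 = 373
d²(Q, Lyra) = (0−17)² + (15−18)² = 289 + 9 = 298
d²(Q, Quasar) = (0−2)² + (15−7)² = 4 + 64 = 68
Sorted ascending: Echo, Bravo, Quasar, … — the second-nearest is Bravo.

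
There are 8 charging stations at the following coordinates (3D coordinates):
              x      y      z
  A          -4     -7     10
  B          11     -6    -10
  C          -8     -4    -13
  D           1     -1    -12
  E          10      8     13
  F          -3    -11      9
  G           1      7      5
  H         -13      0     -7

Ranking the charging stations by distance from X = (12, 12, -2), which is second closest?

E

Compare squared distances (the ordering matches that of the actual distances):
|XA|² = 256 + 361 + 144 = 761
|XB|² = 1 + 324 + 64 = 389
|XC|² = 400 + 256 + 121 = 777
|XD|² = 121 + 169 + 100 = 390
|XE|² = 4 + 16 + 225 = 245
|XF|² = 225 + 529 + 121 = 875
|XG|² = 121 + 25 + 49 = 195
|XH|² = 625 + 144 + 25 = 794
Sorted ascending: G, E, B, … — the second-nearest is E.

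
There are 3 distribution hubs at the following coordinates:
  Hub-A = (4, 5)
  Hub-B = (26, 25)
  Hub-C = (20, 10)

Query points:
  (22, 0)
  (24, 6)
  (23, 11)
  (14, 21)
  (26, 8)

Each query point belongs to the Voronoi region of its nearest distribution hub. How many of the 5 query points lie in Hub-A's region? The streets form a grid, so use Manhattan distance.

(22, 0) — d to each: Hub-A:23, Hub-B:29, Hub-C:12 → nearest is Hub-C
(24, 6) — d to each: Hub-A:21, Hub-B:21, Hub-C:8 → nearest is Hub-C
(23, 11) — d to each: Hub-A:25, Hub-B:17, Hub-C:4 → nearest is Hub-C
(14, 21) — d to each: Hub-A:26, Hub-B:16, Hub-C:17 → nearest is Hub-B
(26, 8) — d to each: Hub-A:25, Hub-B:17, Hub-C:8 → nearest is Hub-C
0 of the 5 points have Hub-A as nearest.

0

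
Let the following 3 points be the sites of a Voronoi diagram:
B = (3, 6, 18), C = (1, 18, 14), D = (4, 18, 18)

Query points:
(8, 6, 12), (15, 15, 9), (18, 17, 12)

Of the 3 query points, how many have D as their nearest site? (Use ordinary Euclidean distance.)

(8, 6, 12) — d² to each: B:61, C:197, D:196 → nearest is B
(15, 15, 9) — d² to each: B:306, C:230, D:211 → nearest is D
(18, 17, 12) — d² to each: B:382, C:294, D:233 → nearest is D
2 of the 3 points have D as nearest.

2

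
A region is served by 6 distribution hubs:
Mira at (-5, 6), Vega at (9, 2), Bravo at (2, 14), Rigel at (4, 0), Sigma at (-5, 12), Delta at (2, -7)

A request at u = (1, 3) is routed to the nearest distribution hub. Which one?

Squared Euclidean distances:
d²(u, Mira) = (1−(-5))² + (3−6)² = 36 + 9 = 45
d²(u, Vega) = (1−9)² + (3−2)² = 64 + 1 = 65
d²(u, Bravo) = (1−2)² + (3−14)² = 1 + 121 = 122
d²(u, Rigel) = (1−4)² + (3−0)² = 9 + 9 = 18
d²(u, Sigma) = (1−(-5))² + (3−12)² = 36 + 81 = 117
d²(u, Delta) = (1−2)² + (3−(-7))² = 1 + 100 = 101
The smallest is to Rigel, so u lies in the Voronoi region of Rigel.

Rigel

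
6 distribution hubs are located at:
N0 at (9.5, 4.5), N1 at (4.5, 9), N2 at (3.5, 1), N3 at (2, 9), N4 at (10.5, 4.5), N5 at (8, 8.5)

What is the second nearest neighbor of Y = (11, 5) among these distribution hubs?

Compare squared distances (the ordering matches that of the actual distances):
|YN0|² = (11−9.5)² + (5−4.5)² = 2.25 + 0.25 = 2.5
|YN1|² = (11−4.5)² + (5−9)² = 42.25 + 16 = 58.25
|YN2|² = (11−3.5)² + (5−1)² = 56.25 + 16 = 72.25
|YN3|² = (11−2)² + (5−9)² = 81 + 16 = 97
|YN4|² = (11−10.5)² + (5−4.5)² = 0.25 + 0.25 = 0.5
|YN5|² = (11−8)² + (5−8.5)² = 9 + 12.25 = 21.25
Sorted ascending: N4, N0, N5, … — the second-nearest is N0.

N0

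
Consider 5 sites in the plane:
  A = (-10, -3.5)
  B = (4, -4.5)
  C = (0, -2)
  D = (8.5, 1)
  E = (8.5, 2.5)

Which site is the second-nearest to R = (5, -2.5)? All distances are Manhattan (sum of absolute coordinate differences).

C

d(R,A) = 15 + 1 = 16
d(R,B) = 1 + 2 = 3
d(R,C) = 5 + 0.5 = 5.5
d(R,D) = 3.5 + 3.5 = 7
d(R,E) = 3.5 + 5 = 8.5
Sorted ascending: B, C, D, … — the second-nearest is C.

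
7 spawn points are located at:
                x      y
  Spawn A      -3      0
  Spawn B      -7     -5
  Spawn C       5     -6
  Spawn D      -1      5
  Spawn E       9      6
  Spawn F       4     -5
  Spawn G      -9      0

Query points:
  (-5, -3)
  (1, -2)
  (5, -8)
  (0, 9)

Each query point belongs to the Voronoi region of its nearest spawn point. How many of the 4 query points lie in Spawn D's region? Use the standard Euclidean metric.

(-5, -3) — d² to each: Spawn A:13, Spawn B:8, Spawn C:109, Spawn D:80, Spawn E:277, Spawn F:85, Spawn G:25 → nearest is Spawn B
(1, -2) — d² to each: Spawn A:20, Spawn B:73, Spawn C:32, Spawn D:53, Spawn E:128, Spawn F:18, Spawn G:104 → nearest is Spawn F
(5, -8) — d² to each: Spawn A:128, Spawn B:153, Spawn C:4, Spawn D:205, Spawn E:212, Spawn F:10, Spawn G:260 → nearest is Spawn C
(0, 9) — d² to each: Spawn A:90, Spawn B:245, Spawn C:250, Spawn D:17, Spawn E:90, Spawn F:212, Spawn G:162 → nearest is Spawn D
1 of the 4 points has Spawn D as nearest.

1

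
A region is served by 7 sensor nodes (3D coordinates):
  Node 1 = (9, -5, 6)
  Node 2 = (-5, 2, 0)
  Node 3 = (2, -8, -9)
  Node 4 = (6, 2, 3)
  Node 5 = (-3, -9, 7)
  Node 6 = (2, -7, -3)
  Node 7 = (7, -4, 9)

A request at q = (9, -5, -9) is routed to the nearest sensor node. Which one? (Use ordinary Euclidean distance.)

Node 3

Since √ is increasing, it suffices to compare squared distances:
d²(q, Node 1) = (9−9)² + (-5−(-5))² + (-9−6)² = 0 + 0 + 225 = 225
d²(q, Node 2) = (9−(-5))² + (-5−2)² + (-9−0)² = 196 + 49 + 81 = 326
d²(q, Node 3) = (9−2)² + (-5−(-8))² + (-9−(-9))² = 49 + 9 + 0 = 58
d²(q, Node 4) = (9−6)² + (-5−2)² + (-9−3)² = 9 + 49 + 144 = 202
d²(q, Node 5) = (9−(-3))² + (-5−(-9))² + (-9−7)² = 144 + 16 + 256 = 416
d²(q, Node 6) = (9−2)² + (-5−(-7))² + (-9−(-3))² = 49 + 4 + 36 = 89
d²(q, Node 7) = (9−7)² + (-5−(-4))² + (-9−9)² = 4 + 1 + 324 = 329
The smallest is to Node 3, so q lies in the Voronoi region of Node 3.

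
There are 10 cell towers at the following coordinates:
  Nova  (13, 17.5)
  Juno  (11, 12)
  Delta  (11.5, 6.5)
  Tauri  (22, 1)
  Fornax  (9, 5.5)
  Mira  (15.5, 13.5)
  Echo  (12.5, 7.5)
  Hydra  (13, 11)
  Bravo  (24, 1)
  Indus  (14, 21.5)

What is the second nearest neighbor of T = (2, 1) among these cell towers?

Delta

Since √ is increasing, it suffices to compare squared distances:
d²(T, Nova) = (2−13)² + (1−17.5)² = 121 + 272.25 = 393.25
d²(T, Juno) = (2−11)² + (1−12)² = 81 + 121 = 202
d²(T, Delta) = (2−11.5)² + (1−6.5)² = 90.25 + 30.25 = 120.5
d²(T, Tauri) = (2−22)² + (1−1)² = 400 + 0 = 400
d²(T, Fornax) = (2−9)² + (1−5.5)² = 49 + 20.25 = 69.25
d²(T, Mira) = (2−15.5)² + (1−13.5)² = 182.25 + 156.25 = 338.5
d²(T, Echo) = (2−12.5)² + (1−7.5)² = 110.25 + 42.25 = 152.5
d²(T, Hydra) = (2−13)² + (1−11)² = 121 + 100 = 221
d²(T, Bravo) = (2−24)² + (1−1)² = 484 + 0 = 484
d²(T, Indus) = (2−14)² + (1−21.5)² = 144 + 420.25 = 564.25
Sorted ascending: Fornax, Delta, Echo, … — the second-nearest is Delta.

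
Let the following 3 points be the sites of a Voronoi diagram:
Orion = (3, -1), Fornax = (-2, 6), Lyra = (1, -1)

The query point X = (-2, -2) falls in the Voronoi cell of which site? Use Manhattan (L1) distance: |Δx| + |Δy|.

d(X, Orion) = |-2−3| + |-2−(-1)| = 5 + 1 = 6
d(X, Fornax) = |-2−(-2)| + |-2−6| = 0 + 8 = 8
d(X, Lyra) = |-2−1| + |-2−(-1)| = 3 + 1 = 4
Minimum is at Lyra.

Lyra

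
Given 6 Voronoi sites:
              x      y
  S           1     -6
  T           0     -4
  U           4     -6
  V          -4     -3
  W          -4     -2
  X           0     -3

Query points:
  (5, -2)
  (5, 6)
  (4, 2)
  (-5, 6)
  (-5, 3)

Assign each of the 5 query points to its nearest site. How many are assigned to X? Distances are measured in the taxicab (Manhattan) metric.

(5, -2) — d to each: S:8, T:7, U:5, V:10, W:9, X:6 → nearest is U
(5, 6) — d to each: S:16, T:15, U:13, V:18, W:17, X:14 → nearest is U
(4, 2) — d to each: S:11, T:10, U:8, V:13, W:12, X:9 → nearest is U
(-5, 6) — d to each: S:18, T:15, U:21, V:10, W:9, X:14 → nearest is W
(-5, 3) — d to each: S:15, T:12, U:18, V:7, W:6, X:11 → nearest is W
0 of the 5 points have X as nearest.

0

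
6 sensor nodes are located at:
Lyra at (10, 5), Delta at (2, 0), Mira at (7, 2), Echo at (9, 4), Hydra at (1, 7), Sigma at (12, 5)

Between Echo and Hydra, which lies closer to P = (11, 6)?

Compare squared distances:
d²(P, Echo) = (11−9)² + (6−4)² = 4 + 4 = 8
d²(P, Hydra) = (11−1)² + (6−7)² = 100 + 1 = 101
8 < 101, so Echo is closer.

Echo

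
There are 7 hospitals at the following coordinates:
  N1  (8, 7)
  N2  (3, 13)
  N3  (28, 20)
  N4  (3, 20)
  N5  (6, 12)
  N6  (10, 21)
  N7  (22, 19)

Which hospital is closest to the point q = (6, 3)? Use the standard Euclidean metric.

Compare squared distances (the ordering matches that of the actual distances):
|qN1|² = (6−8)² + (3−7)² = 4 + 16 = 20
|qN2|² = (6−3)² + (3−13)² = 9 + 100 = 109
|qN3|² = (6−28)² + (3−20)² = 484 + 289 = 773
|qN4|² = (6−3)² + (3−20)² = 9 + 289 = 298
|qN5|² = (6−6)² + (3−12)² = 0 + 81 = 81
|qN6|² = (6−10)² + (3−21)² = 16 + 324 = 340
|qN7|² = (6−22)² + (3−19)² = 256 + 256 = 512
Minimum is at N1.

N1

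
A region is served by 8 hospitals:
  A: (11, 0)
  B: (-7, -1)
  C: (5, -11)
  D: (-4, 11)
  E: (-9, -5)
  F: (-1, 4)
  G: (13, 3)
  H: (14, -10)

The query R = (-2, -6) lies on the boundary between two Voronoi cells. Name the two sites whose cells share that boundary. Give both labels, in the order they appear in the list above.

Squared distances from R to each site:
|RA|² = 169 + 36 = 205
|RB|² = 25 + 25 = 50
|RC|² = 49 + 25 = 74
|RD|² = 4 + 289 = 293
|RE|² = 49 + 1 = 50
|RF|² = 1 + 100 = 101
|RG|² = 225 + 81 = 306
|RH|² = 256 + 16 = 272
R is equidistant from B and E (both at squared distance 50), and every other site is strictly farther — so R lies on the B–E Voronoi edge.

B and E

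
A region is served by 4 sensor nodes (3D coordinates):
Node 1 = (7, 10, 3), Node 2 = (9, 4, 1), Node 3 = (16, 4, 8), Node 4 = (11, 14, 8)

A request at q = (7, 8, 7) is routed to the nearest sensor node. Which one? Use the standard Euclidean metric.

Compare squared distances (the ordering matches that of the actual distances):
d²(q, Node 1) = 0 + 4 + 16 = 20
d²(q, Node 2) = 4 + 16 + 36 = 56
d²(q, Node 3) = 81 + 16 + 1 = 98
d²(q, Node 4) = 16 + 36 + 1 = 53
The smallest is to Node 1, so q lies in the Voronoi region of Node 1.

Node 1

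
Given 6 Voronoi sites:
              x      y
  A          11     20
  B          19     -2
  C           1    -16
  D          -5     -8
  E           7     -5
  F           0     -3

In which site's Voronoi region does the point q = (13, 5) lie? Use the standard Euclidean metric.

Squared Euclidean distances:
|qA|² = (13−11)² + (5−20)² = 4 + 225 = 229
|qB|² = (13−19)² + (5−(-2))² = 36 + 49 = 85
|qC|² = (13−1)² + (5−(-16))² = 144 + 441 = 585
|qD|² = (13−(-5))² + (5−(-8))² = 324 + 169 = 493
|qE|² = (13−7)² + (5−(-5))² = 36 + 100 = 136
|qF|² = (13−0)² + (5−(-3))² = 169 + 64 = 233
B is nearest.

B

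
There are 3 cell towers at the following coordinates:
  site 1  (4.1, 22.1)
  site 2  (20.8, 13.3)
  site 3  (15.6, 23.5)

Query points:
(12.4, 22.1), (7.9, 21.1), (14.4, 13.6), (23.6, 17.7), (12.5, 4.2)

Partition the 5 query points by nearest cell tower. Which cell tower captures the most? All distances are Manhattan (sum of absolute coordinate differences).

(12.4, 22.1) — d to each: site 1:8.3, site 2:17.2, site 3:4.6 → nearest is site 3
(7.9, 21.1) — d to each: site 1:4.8, site 2:20.7, site 3:10.1 → nearest is site 1
(14.4, 13.6) — d to each: site 1:18.8, site 2:6.7, site 3:11.1 → nearest is site 2
(23.6, 17.7) — d to each: site 1:23.9, site 2:7.2, site 3:13.8 → nearest is site 2
(12.5, 4.2) — d to each: site 1:26.3, site 2:17.4, site 3:22.4 → nearest is site 2
Tally — site 1:1, site 2:3, site 3:1. site 2 captures the most (3).

site 2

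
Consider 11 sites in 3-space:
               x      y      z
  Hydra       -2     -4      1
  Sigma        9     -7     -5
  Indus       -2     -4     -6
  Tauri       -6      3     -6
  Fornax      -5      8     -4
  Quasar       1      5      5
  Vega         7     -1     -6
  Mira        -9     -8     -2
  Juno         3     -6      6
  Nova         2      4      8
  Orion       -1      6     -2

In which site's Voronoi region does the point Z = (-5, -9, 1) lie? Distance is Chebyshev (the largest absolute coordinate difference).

Mira

d(Z, Hydra) = max(3, 5, 0) = 5
d(Z, Sigma) = max(14, 2, 6) = 14
d(Z, Indus) = max(3, 5, 7) = 7
d(Z, Tauri) = max(1, 12, 7) = 12
d(Z, Fornax) = max(0, 17, 5) = 17
d(Z, Quasar) = max(6, 14, 4) = 14
d(Z, Vega) = max(12, 8, 7) = 12
d(Z, Mira) = max(4, 1, 3) = 4
d(Z, Juno) = max(8, 3, 5) = 8
d(Z, Nova) = max(7, 13, 7) = 13
d(Z, Orion) = max(4, 15, 3) = 15
Minimum is at Mira.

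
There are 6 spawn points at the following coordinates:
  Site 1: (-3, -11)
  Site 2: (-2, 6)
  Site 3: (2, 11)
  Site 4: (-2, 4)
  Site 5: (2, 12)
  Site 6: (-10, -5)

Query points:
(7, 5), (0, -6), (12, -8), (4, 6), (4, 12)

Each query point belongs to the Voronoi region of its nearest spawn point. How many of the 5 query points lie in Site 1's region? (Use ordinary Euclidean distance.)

2

(7, 5) — d² to each: Site 1:356, Site 2:82, Site 3:61, Site 4:82, Site 5:74, Site 6:389 → nearest is Site 3
(0, -6) — d² to each: Site 1:34, Site 2:148, Site 3:293, Site 4:104, Site 5:328, Site 6:101 → nearest is Site 1
(12, -8) — d² to each: Site 1:234, Site 2:392, Site 3:461, Site 4:340, Site 5:500, Site 6:493 → nearest is Site 1
(4, 6) — d² to each: Site 1:338, Site 2:36, Site 3:29, Site 4:40, Site 5:40, Site 6:317 → nearest is Site 3
(4, 12) — d² to each: Site 1:578, Site 2:72, Site 3:5, Site 4:100, Site 5:4, Site 6:485 → nearest is Site 5
2 of the 5 points have Site 1 as nearest.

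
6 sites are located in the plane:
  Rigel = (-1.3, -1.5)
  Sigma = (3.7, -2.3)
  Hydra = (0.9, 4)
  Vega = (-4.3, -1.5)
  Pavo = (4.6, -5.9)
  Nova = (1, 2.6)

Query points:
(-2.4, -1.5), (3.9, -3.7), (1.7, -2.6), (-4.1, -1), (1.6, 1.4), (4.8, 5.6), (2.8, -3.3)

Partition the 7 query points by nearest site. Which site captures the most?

Sigma

(-2.4, -1.5) — d² to each: Rigel:1.21, Sigma:37.85, Hydra:41.14, Vega:3.61, Pavo:68.36, Nova:28.37 → nearest is Rigel
(3.9, -3.7) — d² to each: Rigel:31.88, Sigma:2, Hydra:68.29, Vega:72.08, Pavo:5.33, Nova:48.1 → nearest is Sigma
(1.7, -2.6) — d² to each: Rigel:10.21, Sigma:4.09, Hydra:44.2, Vega:37.21, Pavo:19.3, Nova:27.53 → nearest is Sigma
(-4.1, -1) — d² to each: Rigel:8.09, Sigma:62.53, Hydra:50, Vega:0.29, Pavo:99.7, Nova:38.97 → nearest is Vega
(1.6, 1.4) — d² to each: Rigel:16.82, Sigma:18.1, Hydra:7.25, Vega:43.22, Pavo:62.29, Nova:1.8 → nearest is Nova
(4.8, 5.6) — d² to each: Rigel:87.62, Sigma:63.62, Hydra:17.77, Vega:133.22, Pavo:132.29, Nova:23.44 → nearest is Hydra
(2.8, -3.3) — d² to each: Rigel:20.05, Sigma:1.81, Hydra:56.9, Vega:53.65, Pavo:10, Nova:38.05 → nearest is Sigma
Tally — Rigel:1, Sigma:3, Hydra:1, Vega:1, Nova:1. Sigma captures the most (3).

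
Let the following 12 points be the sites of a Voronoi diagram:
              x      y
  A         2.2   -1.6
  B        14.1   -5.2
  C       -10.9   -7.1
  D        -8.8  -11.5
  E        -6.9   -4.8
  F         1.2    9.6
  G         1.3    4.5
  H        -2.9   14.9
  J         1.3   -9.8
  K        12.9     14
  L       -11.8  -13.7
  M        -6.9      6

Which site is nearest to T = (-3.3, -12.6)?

J

Since √ is increasing, it suffices to compare squared distances:
|TA|² = (-3.3−2.2)² + (-12.6−(-1.6))² = 30.25 + 121 = 151.25
|TB|² = (-3.3−14.1)² + (-12.6−(-5.2))² = 302.76 + 54.76 = 357.52
|TC|² = (-3.3−(-10.9))² + (-12.6−(-7.1))² = 57.76 + 30.25 = 88.01
|TD|² = (-3.3−(-8.8))² + (-12.6−(-11.5))² = 30.25 + 1.21 = 31.46
|TE|² = (-3.3−(-6.9))² + (-12.6−(-4.8))² = 12.96 + 60.84 = 73.8
|TF|² = (-3.3−1.2)² + (-12.6−9.6)² = 20.25 + 492.84 = 513.09
|TG|² = (-3.3−1.3)² + (-12.6−4.5)² = 21.16 + 292.41 = 313.57
|TH|² = (-3.3−(-2.9))² + (-12.6−14.9)² = 0.16 + 756.25 = 756.41
|TJ|² = (-3.3−1.3)² + (-12.6−(-9.8))² = 21.16 + 7.84 = 29
|TK|² = (-3.3−12.9)² + (-12.6−14)² = 262.44 + 707.56 = 970
|TL|² = (-3.3−(-11.8))² + (-12.6−(-13.7))² = 72.25 + 1.21 = 73.46
|TM|² = (-3.3−(-6.9))² + (-12.6−6)² = 12.96 + 345.96 = 358.92
J is nearest.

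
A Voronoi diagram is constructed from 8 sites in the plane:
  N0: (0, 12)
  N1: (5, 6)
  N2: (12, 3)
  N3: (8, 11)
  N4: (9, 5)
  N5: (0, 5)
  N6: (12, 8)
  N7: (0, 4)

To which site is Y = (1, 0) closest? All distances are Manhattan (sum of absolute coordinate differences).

N7

d(Y,N0) = 1 + 12 = 13
d(Y,N1) = 4 + 6 = 10
d(Y,N2) = 11 + 3 = 14
d(Y,N3) = 7 + 11 = 18
d(Y,N4) = 8 + 5 = 13
d(Y,N5) = 1 + 5 = 6
d(Y,N6) = 11 + 8 = 19
d(Y,N7) = 1 + 4 = 5
The smallest is to N7, so Y lies in the Voronoi region of N7.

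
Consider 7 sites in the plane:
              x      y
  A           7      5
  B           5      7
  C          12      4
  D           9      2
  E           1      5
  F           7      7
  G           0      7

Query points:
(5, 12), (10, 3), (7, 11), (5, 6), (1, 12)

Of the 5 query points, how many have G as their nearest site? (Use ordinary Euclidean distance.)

(5, 12) — d² to each: A:53, B:25, C:113, D:116, E:65, F:29, G:50 → nearest is B
(10, 3) — d² to each: A:13, B:41, C:5, D:2, E:85, F:25, G:116 → nearest is D
(7, 11) — d² to each: A:36, B:20, C:74, D:85, E:72, F:16, G:65 → nearest is F
(5, 6) — d² to each: A:5, B:1, C:53, D:32, E:17, F:5, G:26 → nearest is B
(1, 12) — d² to each: A:85, B:41, C:185, D:164, E:49, F:61, G:26 → nearest is G
1 of the 5 points has G as nearest.

1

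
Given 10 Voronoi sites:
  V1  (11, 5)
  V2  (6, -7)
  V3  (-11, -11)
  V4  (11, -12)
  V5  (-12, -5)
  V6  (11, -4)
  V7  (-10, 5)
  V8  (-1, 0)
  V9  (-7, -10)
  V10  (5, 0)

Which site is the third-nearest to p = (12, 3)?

Since √ is increasing, it suffices to compare squared distances:
|pV1|² = 1 + 4 = 5
|pV2|² = 36 + 100 = 136
|pV3|² = 529 + 196 = 725
|pV4|² = 1 + 225 = 226
|pV5|² = 576 + 64 = 640
|pV6|² = 1 + 49 = 50
|pV7|² = 484 + 4 = 488
|pV8|² = 169 + 9 = 178
|pV9|² = 361 + 169 = 530
d²(p, V10) = 49 + 9 = 58
Sorted ascending: V1, V6, V10, V2, … — the third-nearest is V10.

V10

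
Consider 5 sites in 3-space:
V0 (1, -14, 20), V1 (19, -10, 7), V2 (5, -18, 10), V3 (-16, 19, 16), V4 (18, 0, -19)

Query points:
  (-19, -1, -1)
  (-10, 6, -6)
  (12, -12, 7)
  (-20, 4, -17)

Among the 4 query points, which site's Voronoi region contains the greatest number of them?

V3

(-19, -1, -1) — d² to each: V0:1010, V1:1589, V2:986, V3:698, V4:1694 → nearest is V3
(-10, 6, -6) — d² to each: V0:1197, V1:1266, V2:1057, V3:689, V4:989 → nearest is V3
(12, -12, 7) — d² to each: V0:294, V1:53, V2:94, V3:1826, V4:856 → nearest is V1
(-20, 4, -17) — d² to each: V0:2134, V1:2293, V2:1838, V3:1330, V4:1464 → nearest is V3
Tally — V1:1, V3:3. V3 captures the most (3).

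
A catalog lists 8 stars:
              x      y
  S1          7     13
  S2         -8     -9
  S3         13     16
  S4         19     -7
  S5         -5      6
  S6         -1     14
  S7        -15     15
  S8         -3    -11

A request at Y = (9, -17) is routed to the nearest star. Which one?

S8

Squared Euclidean distances:
|YS1|² = (9−7)² + (-17−13)² = 4 + 900 = 904
|YS2|² = (9−(-8))² + (-17−(-9))² = 289 + 64 = 353
|YS3|² = (9−13)² + (-17−16)² = 16 + 1089 = 1105
|YS4|² = (9−19)² + (-17−(-7))² = 100 + 100 = 200
|YS5|² = (9−(-5))² + (-17−6)² = 196 + 529 = 725
|YS6|² = (9−(-1))² + (-17−14)² = 100 + 961 = 1061
|YS7|² = (9−(-15))² + (-17−15)² = 576 + 1024 = 1600
|YS8|² = (9−(-3))² + (-17−(-11))² = 144 + 36 = 180
S8 is nearest.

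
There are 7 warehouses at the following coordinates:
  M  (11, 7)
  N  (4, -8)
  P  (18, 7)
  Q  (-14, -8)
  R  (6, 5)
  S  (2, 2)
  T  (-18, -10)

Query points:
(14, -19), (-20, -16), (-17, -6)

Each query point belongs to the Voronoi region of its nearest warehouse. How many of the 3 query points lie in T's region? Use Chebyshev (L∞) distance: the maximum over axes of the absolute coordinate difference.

(14, -19) — d to each: M:26, N:11, P:26, Q:28, R:24, S:21, T:32 → nearest is N
(-20, -16) — d to each: M:31, N:24, P:38, Q:8, R:26, S:22, T:6 → nearest is T
(-17, -6) — d to each: M:28, N:21, P:35, Q:3, R:23, S:19, T:4 → nearest is Q
1 of the 3 points has T as nearest.

1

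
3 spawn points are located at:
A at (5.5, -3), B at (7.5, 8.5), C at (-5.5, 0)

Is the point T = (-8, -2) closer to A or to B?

Compare squared distances:
|TA|² = (-8−5.5)² + (-2−(-3))² = 182.25 + 1 = 183.25
|TB|² = (-8−7.5)² + (-2−8.5)² = 240.25 + 110.25 = 350.5
183.25 < 350.5, so A is closer.

A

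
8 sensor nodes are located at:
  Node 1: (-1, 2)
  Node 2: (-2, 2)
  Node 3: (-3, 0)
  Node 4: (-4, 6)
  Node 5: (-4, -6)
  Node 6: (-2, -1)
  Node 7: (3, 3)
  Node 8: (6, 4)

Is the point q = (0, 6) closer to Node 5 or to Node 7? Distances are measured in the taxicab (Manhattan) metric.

d(q, Node 5) = |0−(-4)| + |6−(-6)| = 4 + 12 = 16
d(q, Node 7) = |0−3| + |6−3| = 3 + 3 = 6
16 > 6, so Node 7 is closer.

Node 7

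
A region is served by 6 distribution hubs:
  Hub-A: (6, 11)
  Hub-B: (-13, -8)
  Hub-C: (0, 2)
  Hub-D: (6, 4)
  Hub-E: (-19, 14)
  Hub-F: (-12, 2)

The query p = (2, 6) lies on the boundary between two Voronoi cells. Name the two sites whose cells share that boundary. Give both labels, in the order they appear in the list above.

Squared distances from p to each site:
d²(p, Hub-A) = 16 + 25 = 41
d²(p, Hub-B) = 225 + 196 = 421
d²(p, Hub-C) = 4 + 16 = 20
d²(p, Hub-D) = 16 + 4 = 20
d²(p, Hub-E) = 441 + 64 = 505
d²(p, Hub-F) = 196 + 16 = 212
p is equidistant from Hub-C and Hub-D (both at squared distance 20), and every other site is strictly farther — so p lies on the Hub-C–Hub-D Voronoi edge.

Hub-C and Hub-D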